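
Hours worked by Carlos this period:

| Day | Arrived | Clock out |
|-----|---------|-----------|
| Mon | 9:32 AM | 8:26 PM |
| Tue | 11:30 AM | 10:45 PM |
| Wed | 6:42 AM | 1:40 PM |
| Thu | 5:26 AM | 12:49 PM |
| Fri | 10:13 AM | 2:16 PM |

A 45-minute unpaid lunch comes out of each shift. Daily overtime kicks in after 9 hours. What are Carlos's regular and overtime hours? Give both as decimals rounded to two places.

Regular 34.15 hours, overtime 2.65 hours

Mon: 9:32 AM–8:26 PM = 10 h 54 min; less 45 min break → 10 h 9 min
Tue: 11:30 AM–10:45 PM = 11 h 15 min; less 45 min break → 10 h 30 min
Wed: 6:42 AM–1:40 PM = 6 h 58 min; less 45 min break → 6 h 13 min
Thu: 5:26 AM–12:49 PM = 7 h 23 min; less 45 min break → 6 h 38 min
Fri: 10:13 AM–2:16 PM = 4 h 3 min; less 45 min break → 3 h 18 min
Mon reg 9 h 0 min / OT 1 h 9 min; Tue reg 9 h 0 min / OT 1 h 30 min; Wed reg 6 h 13 min / OT 0 h 0 min; Thu reg 6 h 38 min / OT 0 h 0 min; Fri reg 3 h 18 min / OT 0 h 0 min.
Totals: regular 34 h 9 min, overtime 2 h 39 min.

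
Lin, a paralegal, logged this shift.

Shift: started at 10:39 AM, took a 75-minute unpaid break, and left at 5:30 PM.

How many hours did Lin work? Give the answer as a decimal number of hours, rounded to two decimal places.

5.60 hours

Shift: 10:39 AM–5:30 PM = 6 h 51 min; less 75 min break → 5 h 36 min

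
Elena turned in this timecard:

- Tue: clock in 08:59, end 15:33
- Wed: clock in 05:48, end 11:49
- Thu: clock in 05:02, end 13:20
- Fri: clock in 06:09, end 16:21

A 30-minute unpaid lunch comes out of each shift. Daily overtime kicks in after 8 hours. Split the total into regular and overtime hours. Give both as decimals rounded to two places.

Tue: 08:59–15:33 = 6 h 34 min; less 30 min break → 6 h 4 min
Wed: 05:48–11:49 = 6 h 1 min; less 30 min break → 5 h 31 min
Thu: 05:02–13:20 = 8 h 18 min; less 30 min break → 7 h 48 min
Fri: 06:09–16:21 = 10 h 12 min; less 30 min break → 9 h 42 min
Tue reg 6 h 4 min / OT 0 h 0 min; Wed reg 5 h 31 min / OT 0 h 0 min; Thu reg 7 h 48 min / OT 0 h 0 min; Fri reg 8 h 0 min / OT 1 h 42 min.
Totals: regular 27 h 23 min, overtime 1 h 42 min.

Regular 27.38 hours, overtime 1.70 hours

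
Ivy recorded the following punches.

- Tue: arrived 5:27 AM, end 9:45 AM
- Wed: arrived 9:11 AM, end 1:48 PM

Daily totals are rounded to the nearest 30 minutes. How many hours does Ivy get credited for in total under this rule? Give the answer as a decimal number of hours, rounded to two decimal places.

9.00 hours

Tue: 5:27 AM–9:45 AM = 4 h 18 min → rounds to 4 h 30 min
Wed: 9:11 AM–1:48 PM = 4 h 37 min → rounds to 4 h 30 min
Total credited: 9 h 0 min.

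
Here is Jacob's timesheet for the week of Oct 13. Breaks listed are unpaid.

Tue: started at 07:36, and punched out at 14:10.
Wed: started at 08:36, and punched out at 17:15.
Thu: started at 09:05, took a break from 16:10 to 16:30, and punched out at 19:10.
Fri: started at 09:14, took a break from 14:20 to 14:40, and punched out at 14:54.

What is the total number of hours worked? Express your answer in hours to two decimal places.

30.30 hours

Tue: 07:36–14:10 = 6 h 34 min
Wed: 08:36–17:15 = 8 h 39 min
Thu: 09:05–19:10 = 10 h 5 min; less 20 min break → 9 h 45 min
Fri: 09:14–14:54 = 5 h 40 min; less 20 min break → 5 h 20 min
Total: 6 h 34 min + 8 h 39 min + 9 h 45 min + 5 h 20 min = 30 h 18 min.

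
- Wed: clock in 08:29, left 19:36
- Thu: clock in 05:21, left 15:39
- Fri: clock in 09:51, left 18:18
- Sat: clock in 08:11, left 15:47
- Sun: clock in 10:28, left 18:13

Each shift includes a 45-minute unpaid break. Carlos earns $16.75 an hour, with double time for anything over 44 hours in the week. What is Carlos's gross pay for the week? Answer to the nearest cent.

Wed: 08:29–19:36 = 11 h 7 min; less 45 min break → 10 h 22 min
Thu: 05:21–15:39 = 10 h 18 min; less 45 min break → 9 h 33 min
Fri: 09:51–18:18 = 8 h 27 min; less 45 min break → 7 h 42 min
Sat: 08:11–15:47 = 7 h 36 min; less 45 min break → 6 h 51 min
Sun: 10:28–18:13 = 7 h 45 min; less 45 min break → 7 h 0 min
Total worked: 41 h 28 min = 2488 min.
Regular 41 h 28 min = 2488 min at $16.75/h; overtime 0 h 0 min = 0 min at $33.50/h.
Pay = (2488 × $16.75 + 0 × $33.50) ÷ 60 = $694.57.

$694.57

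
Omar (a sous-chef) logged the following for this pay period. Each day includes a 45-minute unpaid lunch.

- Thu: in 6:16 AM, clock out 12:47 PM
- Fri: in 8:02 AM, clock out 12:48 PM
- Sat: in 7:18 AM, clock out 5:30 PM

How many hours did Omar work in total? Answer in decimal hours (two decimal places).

19.23 hours

Thu: 6:16 AM–12:47 PM = 6 h 31 min; less 45 min break → 5 h 46 min
Fri: 8:02 AM–12:48 PM = 4 h 46 min; less 45 min break → 4 h 1 min
Sat: 7:18 AM–5:30 PM = 10 h 12 min; less 45 min break → 9 h 27 min
Total: 5 h 46 min + 4 h 1 min + 9 h 27 min = 19 h 14 min.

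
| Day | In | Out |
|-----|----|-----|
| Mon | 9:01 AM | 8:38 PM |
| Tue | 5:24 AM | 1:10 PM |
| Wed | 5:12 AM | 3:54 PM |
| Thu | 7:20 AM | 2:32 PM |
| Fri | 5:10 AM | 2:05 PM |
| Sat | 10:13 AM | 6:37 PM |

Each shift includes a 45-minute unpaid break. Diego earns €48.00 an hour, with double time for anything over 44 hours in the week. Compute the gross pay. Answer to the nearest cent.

Mon: 9:01 AM–8:38 PM = 11 h 37 min; less 45 min break → 10 h 52 min
Tue: 5:24 AM–1:10 PM = 7 h 46 min; less 45 min break → 7 h 1 min
Wed: 5:12 AM–3:54 PM = 10 h 42 min; less 45 min break → 9 h 57 min
Thu: 7:20 AM–2:32 PM = 7 h 12 min; less 45 min break → 6 h 27 min
Fri: 5:10 AM–2:05 PM = 8 h 55 min; less 45 min break → 8 h 10 min
Sat: 10:13 AM–6:37 PM = 8 h 24 min; less 45 min break → 7 h 39 min
Total worked: 50 h 6 min = 3006 min.
Regular 44 h 0 min = 2640 min at €48.00/h; overtime 6 h 6 min = 366 min at €96.00/h.
Pay = (2640 × €48.00 + 366 × €96.00) ÷ 60 = €2697.60.

€2697.60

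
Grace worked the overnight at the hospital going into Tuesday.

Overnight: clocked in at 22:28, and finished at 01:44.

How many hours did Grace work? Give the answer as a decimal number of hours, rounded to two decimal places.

3.27 hours

Overnight: 22:28 → midnight = 1 h 32 min; midnight → 01:44 = 1 h 44 min; span 3 h 16 min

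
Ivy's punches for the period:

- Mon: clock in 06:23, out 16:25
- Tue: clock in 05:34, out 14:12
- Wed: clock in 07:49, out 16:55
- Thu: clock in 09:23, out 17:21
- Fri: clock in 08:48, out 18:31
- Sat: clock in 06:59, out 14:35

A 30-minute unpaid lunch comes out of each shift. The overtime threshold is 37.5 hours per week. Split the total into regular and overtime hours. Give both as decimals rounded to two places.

Regular 37.50 hours, overtime 12.55 hours

Mon: 06:23–16:25 = 10 h 2 min; less 30 min break → 9 h 32 min
Tue: 05:34–14:12 = 8 h 38 min; less 30 min break → 8 h 8 min
Wed: 07:49–16:55 = 9 h 6 min; less 30 min break → 8 h 36 min
Thu: 09:23–17:21 = 7 h 58 min; less 30 min break → 7 h 28 min
Fri: 08:48–18:31 = 9 h 43 min; less 30 min break → 9 h 13 min
Sat: 06:59–14:35 = 7 h 36 min; less 30 min break → 7 h 6 min
Total worked: 50 h 3 min = 50.05 h.
Threshold 37.5 h → overtime 12 h 33 min, regular 37 h 30 min.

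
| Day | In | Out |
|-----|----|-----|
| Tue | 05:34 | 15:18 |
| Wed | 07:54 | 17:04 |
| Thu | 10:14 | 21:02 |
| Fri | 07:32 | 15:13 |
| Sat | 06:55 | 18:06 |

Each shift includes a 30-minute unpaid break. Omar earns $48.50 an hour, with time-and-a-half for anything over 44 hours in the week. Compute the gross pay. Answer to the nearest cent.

Tue: 05:34–15:18 = 9 h 44 min; less 30 min break → 9 h 14 min
Wed: 07:54–17:04 = 9 h 10 min; less 30 min break → 8 h 40 min
Thu: 10:14–21:02 = 10 h 48 min; less 30 min break → 10 h 18 min
Fri: 07:32–15:13 = 7 h 41 min; less 30 min break → 7 h 11 min
Sat: 06:55–18:06 = 11 h 11 min; less 30 min break → 10 h 41 min
Total worked: 46 h 4 min = 2764 min.
Regular 44 h 0 min = 2640 min at $48.50/h; overtime 2 h 4 min = 124 min at $72.75/h.
Pay = (2640 × $48.50 + 124 × $72.75) ÷ 60 = $2284.35.

$2284.35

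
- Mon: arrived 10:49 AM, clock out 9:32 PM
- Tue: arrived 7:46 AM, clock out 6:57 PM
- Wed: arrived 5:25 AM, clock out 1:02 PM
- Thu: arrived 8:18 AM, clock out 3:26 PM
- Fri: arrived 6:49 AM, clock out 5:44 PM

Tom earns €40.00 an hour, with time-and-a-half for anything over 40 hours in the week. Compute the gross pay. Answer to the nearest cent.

Mon: 10:49 AM–9:32 PM = 10 h 43 min
Tue: 7:46 AM–6:57 PM = 11 h 11 min
Wed: 5:25 AM–1:02 PM = 7 h 37 min
Thu: 8:18 AM–3:26 PM = 7 h 8 min
Fri: 6:49 AM–5:44 PM = 10 h 55 min
Total worked: 47 h 34 min = 2854 min.
Regular 40 h 0 min = 2400 min at €40.00/h; overtime 7 h 34 min = 454 min at €60.00/h.
Pay = (2400 × €40.00 + 454 × €60.00) ÷ 60 = €2054.00.

€2054.00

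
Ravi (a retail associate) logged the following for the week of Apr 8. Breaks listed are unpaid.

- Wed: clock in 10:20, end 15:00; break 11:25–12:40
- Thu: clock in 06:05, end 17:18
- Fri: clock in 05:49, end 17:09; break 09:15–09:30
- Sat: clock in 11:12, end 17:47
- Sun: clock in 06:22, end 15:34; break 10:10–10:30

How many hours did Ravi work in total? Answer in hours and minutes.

41 h 10 min

Wed: 10:20–15:00 = 4 h 40 min; less 75 min break → 3 h 25 min
Thu: 06:05–17:18 = 11 h 13 min
Fri: 05:49–17:09 = 11 h 20 min; less 15 min break → 11 h 5 min
Sat: 11:12–17:47 = 6 h 35 min
Sun: 06:22–15:34 = 9 h 12 min; less 20 min break → 8 h 52 min
Total: 3 h 25 min + 11 h 13 min + 11 h 5 min + 6 h 35 min + 8 h 52 min = 41 h 10 min.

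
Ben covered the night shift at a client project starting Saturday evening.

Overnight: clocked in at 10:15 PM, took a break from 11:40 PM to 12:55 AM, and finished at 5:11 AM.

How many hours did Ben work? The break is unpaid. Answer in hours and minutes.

Overnight: 10:15 PM → midnight = 1 h 45 min; midnight → 5:11 AM = 5 h 11 min; span 6 h 56 min; less 75 min break → 5 h 41 min

5 h 41 min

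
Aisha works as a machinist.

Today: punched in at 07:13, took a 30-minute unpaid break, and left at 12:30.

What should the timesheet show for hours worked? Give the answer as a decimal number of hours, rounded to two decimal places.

Today: 07:13–12:30 = 5 h 17 min; less 30 min break → 4 h 47 min

4.78 hours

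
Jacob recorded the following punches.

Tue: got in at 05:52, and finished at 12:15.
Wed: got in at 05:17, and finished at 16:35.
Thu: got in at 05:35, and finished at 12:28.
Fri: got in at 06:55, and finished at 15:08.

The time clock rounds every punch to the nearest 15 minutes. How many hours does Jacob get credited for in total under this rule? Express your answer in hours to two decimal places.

Tue: in 05:52→05:45, out 12:15→12:15; 6 h 30 min
Wed: in 05:17→05:15, out 16:35→16:30; 11 h 15 min
Thu: in 05:35→05:30, out 12:28→12:30; 7 h 0 min
Fri: in 06:55→07:00, out 15:08→15:15; 8 h 15 min
Total credited: 33 h 0 min.

33.00 hours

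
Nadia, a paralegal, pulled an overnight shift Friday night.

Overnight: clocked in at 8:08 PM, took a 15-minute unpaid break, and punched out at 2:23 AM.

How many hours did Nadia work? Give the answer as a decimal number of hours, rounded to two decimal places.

Overnight: 8:08 PM → midnight = 3 h 52 min; midnight → 2:23 AM = 2 h 23 min; span 6 h 15 min; less 15 min break → 6 h 0 min

6.00 hours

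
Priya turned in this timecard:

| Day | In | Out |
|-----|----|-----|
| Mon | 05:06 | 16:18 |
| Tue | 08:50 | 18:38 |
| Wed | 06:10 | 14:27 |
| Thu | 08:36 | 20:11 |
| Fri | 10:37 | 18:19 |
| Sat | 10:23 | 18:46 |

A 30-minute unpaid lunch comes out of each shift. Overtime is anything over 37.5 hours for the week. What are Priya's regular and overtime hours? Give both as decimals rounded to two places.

Regular 37.50 hours, overtime 16.45 hours

Mon: 05:06–16:18 = 11 h 12 min; less 30 min break → 10 h 42 min
Tue: 08:50–18:38 = 9 h 48 min; less 30 min break → 9 h 18 min
Wed: 06:10–14:27 = 8 h 17 min; less 30 min break → 7 h 47 min
Thu: 08:36–20:11 = 11 h 35 min; less 30 min break → 11 h 5 min
Fri: 10:37–18:19 = 7 h 42 min; less 30 min break → 7 h 12 min
Sat: 10:23–18:46 = 8 h 23 min; less 30 min break → 7 h 53 min
Total worked: 53 h 57 min = 53.95 h.
Threshold 37.5 h → overtime 16 h 27 min, regular 37 h 30 min.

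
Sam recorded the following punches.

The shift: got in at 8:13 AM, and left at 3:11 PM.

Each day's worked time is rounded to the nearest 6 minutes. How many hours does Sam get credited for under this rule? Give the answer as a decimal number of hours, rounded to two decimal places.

The shift: 8:13 AM–3:11 PM = 6 h 58 min → rounds to 7 h 0 min

7.00 hours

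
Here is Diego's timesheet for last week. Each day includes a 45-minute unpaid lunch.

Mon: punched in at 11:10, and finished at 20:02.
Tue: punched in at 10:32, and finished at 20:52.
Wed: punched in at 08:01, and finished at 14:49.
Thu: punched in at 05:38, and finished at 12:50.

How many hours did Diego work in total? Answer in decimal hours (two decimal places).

30.20 hours

Mon: 11:10–20:02 = 8 h 52 min; less 45 min break → 8 h 7 min
Tue: 10:32–20:52 = 10 h 20 min; less 45 min break → 9 h 35 min
Wed: 08:01–14:49 = 6 h 48 min; less 45 min break → 6 h 3 min
Thu: 05:38–12:50 = 7 h 12 min; less 45 min break → 6 h 27 min
Total: 8 h 7 min + 9 h 35 min + 6 h 3 min + 6 h 27 min = 30 h 12 min.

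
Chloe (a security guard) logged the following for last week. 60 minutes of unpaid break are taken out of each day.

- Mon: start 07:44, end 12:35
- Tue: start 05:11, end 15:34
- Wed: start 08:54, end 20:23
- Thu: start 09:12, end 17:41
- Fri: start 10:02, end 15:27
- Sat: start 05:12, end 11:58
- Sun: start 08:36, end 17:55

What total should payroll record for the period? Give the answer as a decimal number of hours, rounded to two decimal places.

49.70 hours

Mon: 07:44–12:35 = 4 h 51 min; less 60 min break → 3 h 51 min
Tue: 05:11–15:34 = 10 h 23 min; less 60 min break → 9 h 23 min
Wed: 08:54–20:23 = 11 h 29 min; less 60 min break → 10 h 29 min
Thu: 09:12–17:41 = 8 h 29 min; less 60 min break → 7 h 29 min
Fri: 10:02–15:27 = 5 h 25 min; less 60 min break → 4 h 25 min
Sat: 05:12–11:58 = 6 h 46 min; less 60 min break → 5 h 46 min
Sun: 08:36–17:55 = 9 h 19 min; less 60 min break → 8 h 19 min
Total: 3 h 51 min + 9 h 23 min + 10 h 29 min + 7 h 29 min + 4 h 25 min + 5 h 46 min + 8 h 19 min = 49 h 42 min.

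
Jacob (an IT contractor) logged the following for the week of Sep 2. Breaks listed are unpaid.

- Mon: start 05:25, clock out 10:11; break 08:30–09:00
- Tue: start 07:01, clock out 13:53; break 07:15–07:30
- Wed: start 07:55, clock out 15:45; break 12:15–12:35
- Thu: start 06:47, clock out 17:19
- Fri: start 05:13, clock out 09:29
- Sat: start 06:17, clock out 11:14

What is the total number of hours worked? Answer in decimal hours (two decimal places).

38.13 hours

Mon: 05:25–10:11 = 4 h 46 min; less 30 min break → 4 h 16 min
Tue: 07:01–13:53 = 6 h 52 min; less 15 min break → 6 h 37 min
Wed: 07:55–15:45 = 7 h 50 min; less 20 min break → 7 h 30 min
Thu: 06:47–17:19 = 10 h 32 min
Fri: 05:13–09:29 = 4 h 16 min
Sat: 06:17–11:14 = 4 h 57 min
Total: 4 h 16 min + 6 h 37 min + 7 h 30 min + 10 h 32 min + 4 h 16 min + 4 h 57 min = 38 h 8 min.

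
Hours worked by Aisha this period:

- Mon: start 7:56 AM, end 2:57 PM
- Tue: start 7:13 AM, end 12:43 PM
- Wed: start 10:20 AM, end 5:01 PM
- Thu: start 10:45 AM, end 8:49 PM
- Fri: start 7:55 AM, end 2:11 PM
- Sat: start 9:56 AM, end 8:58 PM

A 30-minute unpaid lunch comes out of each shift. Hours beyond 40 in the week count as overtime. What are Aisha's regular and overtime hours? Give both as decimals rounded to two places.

Mon: 7:56 AM–2:57 PM = 7 h 1 min; less 30 min break → 6 h 31 min
Tue: 7:13 AM–12:43 PM = 5 h 30 min; less 30 min break → 5 h 0 min
Wed: 10:20 AM–5:01 PM = 6 h 41 min; less 30 min break → 6 h 11 min
Thu: 10:45 AM–8:49 PM = 10 h 4 min; less 30 min break → 9 h 34 min
Fri: 7:55 AM–2:11 PM = 6 h 16 min; less 30 min break → 5 h 46 min
Sat: 9:56 AM–8:58 PM = 11 h 2 min; less 30 min break → 10 h 32 min
Total worked: 43 h 34 min = 43.57 h.
Threshold 40 h → overtime 3 h 34 min, regular 40 h 0 min.

Regular 40.00 hours, overtime 3.57 hours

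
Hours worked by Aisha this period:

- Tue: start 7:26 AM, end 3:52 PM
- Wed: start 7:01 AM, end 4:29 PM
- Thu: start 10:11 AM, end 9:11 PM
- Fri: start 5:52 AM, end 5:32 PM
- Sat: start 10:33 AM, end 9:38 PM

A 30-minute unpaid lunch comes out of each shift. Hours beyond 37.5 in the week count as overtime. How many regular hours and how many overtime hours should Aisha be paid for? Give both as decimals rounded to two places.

Tue: 7:26 AM–3:52 PM = 8 h 26 min; less 30 min break → 7 h 56 min
Wed: 7:01 AM–4:29 PM = 9 h 28 min; less 30 min break → 8 h 58 min
Thu: 10:11 AM–9:11 PM = 11 h 0 min; less 30 min break → 10 h 30 min
Fri: 5:52 AM–5:32 PM = 11 h 40 min; less 30 min break → 11 h 10 min
Sat: 10:33 AM–9:38 PM = 11 h 5 min; less 30 min break → 10 h 35 min
Total worked: 49 h 9 min = 49.15 h.
Threshold 37.5 h → overtime 11 h 39 min, regular 37 h 30 min.

Regular 37.50 hours, overtime 11.65 hours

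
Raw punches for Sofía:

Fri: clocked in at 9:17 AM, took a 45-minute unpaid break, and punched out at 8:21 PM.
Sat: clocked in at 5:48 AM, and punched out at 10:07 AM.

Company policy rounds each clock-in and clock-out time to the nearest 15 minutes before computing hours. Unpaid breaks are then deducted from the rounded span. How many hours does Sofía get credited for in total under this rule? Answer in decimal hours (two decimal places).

14.50 hours

Fri: in 9:17 AM→9:15 AM, out 8:21 PM→8:15 PM; 11 h 0 min − 45 min = 10 h 15 min
Sat: in 5:48 AM→5:45 AM, out 10:07 AM→10:00 AM; 4 h 15 min
Total credited: 14 h 30 min.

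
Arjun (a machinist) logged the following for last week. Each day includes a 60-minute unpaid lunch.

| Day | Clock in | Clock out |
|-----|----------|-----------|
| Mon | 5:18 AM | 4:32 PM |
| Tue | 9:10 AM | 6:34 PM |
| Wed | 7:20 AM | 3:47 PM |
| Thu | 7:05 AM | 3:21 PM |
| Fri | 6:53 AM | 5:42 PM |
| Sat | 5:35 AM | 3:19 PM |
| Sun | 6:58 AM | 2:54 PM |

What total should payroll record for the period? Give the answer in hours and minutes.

Mon: 5:18 AM–4:32 PM = 11 h 14 min; less 60 min break → 10 h 14 min
Tue: 9:10 AM–6:34 PM = 9 h 24 min; less 60 min break → 8 h 24 min
Wed: 7:20 AM–3:47 PM = 8 h 27 min; less 60 min break → 7 h 27 min
Thu: 7:05 AM–3:21 PM = 8 h 16 min; less 60 min break → 7 h 16 min
Fri: 6:53 AM–5:42 PM = 10 h 49 min; less 60 min break → 9 h 49 min
Sat: 5:35 AM–3:19 PM = 9 h 44 min; less 60 min break → 8 h 44 min
Sun: 6:58 AM–2:54 PM = 7 h 56 min; less 60 min break → 6 h 56 min
Total: 10 h 14 min + 8 h 24 min + 7 h 27 min + 7 h 16 min + 9 h 49 min + 8 h 44 min + 6 h 56 min = 58 h 50 min.

58 h 50 min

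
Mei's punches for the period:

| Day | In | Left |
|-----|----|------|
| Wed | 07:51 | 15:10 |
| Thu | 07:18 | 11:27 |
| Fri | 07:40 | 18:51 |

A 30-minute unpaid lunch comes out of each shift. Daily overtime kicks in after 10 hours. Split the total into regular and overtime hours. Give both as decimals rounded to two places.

Regular 20.47 hours, overtime 0.68 hours

Wed: 07:51–15:10 = 7 h 19 min; less 30 min break → 6 h 49 min
Thu: 07:18–11:27 = 4 h 9 min; less 30 min break → 3 h 39 min
Fri: 07:40–18:51 = 11 h 11 min; less 30 min break → 10 h 41 min
Wed reg 6 h 49 min / OT 0 h 0 min; Thu reg 3 h 39 min / OT 0 h 0 min; Fri reg 10 h 0 min / OT 0 h 41 min.
Totals: regular 20 h 28 min, overtime 0 h 41 min.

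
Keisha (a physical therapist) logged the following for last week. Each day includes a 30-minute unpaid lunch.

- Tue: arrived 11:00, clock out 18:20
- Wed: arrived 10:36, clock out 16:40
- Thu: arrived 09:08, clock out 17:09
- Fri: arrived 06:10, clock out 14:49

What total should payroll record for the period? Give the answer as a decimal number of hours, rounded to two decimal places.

Tue: 11:00–18:20 = 7 h 20 min; less 30 min break → 6 h 50 min
Wed: 10:36–16:40 = 6 h 4 min; less 30 min break → 5 h 34 min
Thu: 09:08–17:09 = 8 h 1 min; less 30 min break → 7 h 31 min
Fri: 06:10–14:49 = 8 h 39 min; less 30 min break → 8 h 9 min
Total: 6 h 50 min + 5 h 34 min + 7 h 31 min + 8 h 9 min = 28 h 4 min.

28.07 hours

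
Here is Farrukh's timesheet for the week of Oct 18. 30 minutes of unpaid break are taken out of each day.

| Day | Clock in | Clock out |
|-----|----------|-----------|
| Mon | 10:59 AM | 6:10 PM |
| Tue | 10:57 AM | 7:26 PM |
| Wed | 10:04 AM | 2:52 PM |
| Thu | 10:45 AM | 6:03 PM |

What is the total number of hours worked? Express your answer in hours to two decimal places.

Mon: 10:59 AM–6:10 PM = 7 h 11 min; less 30 min break → 6 h 41 min
Tue: 10:57 AM–7:26 PM = 8 h 29 min; less 30 min break → 7 h 59 min
Wed: 10:04 AM–2:52 PM = 4 h 48 min; less 30 min break → 4 h 18 min
Thu: 10:45 AM–6:03 PM = 7 h 18 min; less 30 min break → 6 h 48 min
Total: 6 h 41 min + 7 h 59 min + 4 h 18 min + 6 h 48 min = 25 h 46 min.

25.77 hours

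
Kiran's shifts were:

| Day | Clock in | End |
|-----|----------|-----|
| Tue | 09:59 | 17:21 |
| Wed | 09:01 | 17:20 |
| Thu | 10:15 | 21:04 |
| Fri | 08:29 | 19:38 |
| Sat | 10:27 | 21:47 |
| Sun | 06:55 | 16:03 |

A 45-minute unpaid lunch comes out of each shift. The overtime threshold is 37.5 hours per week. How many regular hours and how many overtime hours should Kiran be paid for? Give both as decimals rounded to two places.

Regular 37.50 hours, overtime 16.12 hours

Tue: 09:59–17:21 = 7 h 22 min; less 45 min break → 6 h 37 min
Wed: 09:01–17:20 = 8 h 19 min; less 45 min break → 7 h 34 min
Thu: 10:15–21:04 = 10 h 49 min; less 45 min break → 10 h 4 min
Fri: 08:29–19:38 = 11 h 9 min; less 45 min break → 10 h 24 min
Sat: 10:27–21:47 = 11 h 20 min; less 45 min break → 10 h 35 min
Sun: 06:55–16:03 = 9 h 8 min; less 45 min break → 8 h 23 min
Total worked: 53 h 37 min = 53.62 h.
Threshold 37.5 h → overtime 16 h 7 min, regular 37 h 30 min.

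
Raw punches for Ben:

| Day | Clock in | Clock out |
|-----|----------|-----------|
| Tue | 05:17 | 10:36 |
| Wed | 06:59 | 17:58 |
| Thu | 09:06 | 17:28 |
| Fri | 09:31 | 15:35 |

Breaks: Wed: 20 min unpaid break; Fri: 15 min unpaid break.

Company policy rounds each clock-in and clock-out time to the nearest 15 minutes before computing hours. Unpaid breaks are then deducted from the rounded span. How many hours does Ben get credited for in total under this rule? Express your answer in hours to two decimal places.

Tue: in 05:17→05:15, out 10:36→10:30; 5 h 15 min
Wed: in 06:59→07:00, out 17:58→18:00; 11 h 0 min − 20 min = 10 h 40 min
Thu: in 09:06→09:00, out 17:28→17:30; 8 h 30 min
Fri: in 09:31→09:30, out 15:35→15:30; 6 h 0 min − 15 min = 5 h 45 min
Total credited: 30 h 10 min.

30.17 hours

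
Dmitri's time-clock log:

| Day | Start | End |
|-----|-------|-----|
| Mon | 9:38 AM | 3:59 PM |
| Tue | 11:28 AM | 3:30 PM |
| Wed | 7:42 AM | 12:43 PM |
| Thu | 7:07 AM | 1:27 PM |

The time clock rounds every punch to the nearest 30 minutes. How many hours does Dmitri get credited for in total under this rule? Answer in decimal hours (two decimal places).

Mon: in 9:38 AM→9:30 AM, out 3:59 PM→4:00 PM; 6 h 30 min
Tue: in 11:28 AM→11:30 AM, out 3:30 PM→3:30 PM; 4 h 0 min
Wed: in 7:42 AM→7:30 AM, out 12:43 PM→12:30 PM; 5 h 0 min
Thu: in 7:07 AM→7:00 AM, out 1:27 PM→1:30 PM; 6 h 30 min
Total credited: 22 h 0 min.

22.00 hours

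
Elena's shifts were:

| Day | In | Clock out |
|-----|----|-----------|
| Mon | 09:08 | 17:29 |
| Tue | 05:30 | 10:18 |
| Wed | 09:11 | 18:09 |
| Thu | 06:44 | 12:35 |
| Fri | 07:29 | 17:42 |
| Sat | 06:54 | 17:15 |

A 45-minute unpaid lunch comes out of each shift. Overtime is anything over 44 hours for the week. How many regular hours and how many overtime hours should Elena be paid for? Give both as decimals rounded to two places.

Mon: 09:08–17:29 = 8 h 21 min; less 45 min break → 7 h 36 min
Tue: 05:30–10:18 = 4 h 48 min; less 45 min break → 4 h 3 min
Wed: 09:11–18:09 = 8 h 58 min; less 45 min break → 8 h 13 min
Thu: 06:44–12:35 = 5 h 51 min; less 45 min break → 5 h 6 min
Fri: 07:29–17:42 = 10 h 13 min; less 45 min break → 9 h 28 min
Sat: 06:54–17:15 = 10 h 21 min; less 45 min break → 9 h 36 min
Total worked: 44 h 2 min = 44.03 h.
Threshold 44 h → overtime 0 h 2 min, regular 44 h 0 min.

Regular 44.00 hours, overtime 0.03 hours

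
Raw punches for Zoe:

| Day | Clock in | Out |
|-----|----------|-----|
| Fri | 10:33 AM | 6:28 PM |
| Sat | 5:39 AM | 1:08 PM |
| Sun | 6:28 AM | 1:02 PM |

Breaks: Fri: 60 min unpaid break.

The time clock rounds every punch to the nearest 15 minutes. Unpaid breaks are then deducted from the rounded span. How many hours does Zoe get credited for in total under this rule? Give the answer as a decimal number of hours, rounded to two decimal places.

21.00 hours

Fri: in 10:33 AM→10:30 AM, out 6:28 PM→6:30 PM; 8 h 0 min − 60 min = 7 h 0 min
Sat: in 5:39 AM→5:45 AM, out 1:08 PM→1:15 PM; 7 h 30 min
Sun: in 6:28 AM→6:30 AM, out 1:02 PM→1:00 PM; 6 h 30 min
Total credited: 21 h 0 min.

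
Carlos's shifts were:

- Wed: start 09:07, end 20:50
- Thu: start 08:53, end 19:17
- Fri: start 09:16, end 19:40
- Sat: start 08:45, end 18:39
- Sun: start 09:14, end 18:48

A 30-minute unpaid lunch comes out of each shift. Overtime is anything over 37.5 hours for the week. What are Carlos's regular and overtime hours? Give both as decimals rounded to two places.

Wed: 09:07–20:50 = 11 h 43 min; less 30 min break → 11 h 13 min
Thu: 08:53–19:17 = 10 h 24 min; less 30 min break → 9 h 54 min
Fri: 09:16–19:40 = 10 h 24 min; less 30 min break → 9 h 54 min
Sat: 08:45–18:39 = 9 h 54 min; less 30 min break → 9 h 24 min
Sun: 09:14–18:48 = 9 h 34 min; less 30 min break → 9 h 4 min
Total worked: 49 h 29 min = 49.48 h.
Threshold 37.5 h → overtime 11 h 59 min, regular 37 h 30 min.

Regular 37.50 hours, overtime 11.98 hours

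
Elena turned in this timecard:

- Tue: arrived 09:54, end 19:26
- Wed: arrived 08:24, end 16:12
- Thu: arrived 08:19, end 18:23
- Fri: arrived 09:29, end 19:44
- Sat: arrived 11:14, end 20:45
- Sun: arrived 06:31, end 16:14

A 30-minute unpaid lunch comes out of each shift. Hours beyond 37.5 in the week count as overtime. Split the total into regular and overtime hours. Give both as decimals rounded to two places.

Tue: 09:54–19:26 = 9 h 32 min; less 30 min break → 9 h 2 min
Wed: 08:24–16:12 = 7 h 48 min; less 30 min break → 7 h 18 min
Thu: 08:19–18:23 = 10 h 4 min; less 30 min break → 9 h 34 min
Fri: 09:29–19:44 = 10 h 15 min; less 30 min break → 9 h 45 min
Sat: 11:14–20:45 = 9 h 31 min; less 30 min break → 9 h 1 min
Sun: 06:31–16:14 = 9 h 43 min; less 30 min break → 9 h 13 min
Total worked: 53 h 53 min = 53.88 h.
Threshold 37.5 h → overtime 16 h 23 min, regular 37 h 30 min.

Regular 37.50 hours, overtime 16.38 hours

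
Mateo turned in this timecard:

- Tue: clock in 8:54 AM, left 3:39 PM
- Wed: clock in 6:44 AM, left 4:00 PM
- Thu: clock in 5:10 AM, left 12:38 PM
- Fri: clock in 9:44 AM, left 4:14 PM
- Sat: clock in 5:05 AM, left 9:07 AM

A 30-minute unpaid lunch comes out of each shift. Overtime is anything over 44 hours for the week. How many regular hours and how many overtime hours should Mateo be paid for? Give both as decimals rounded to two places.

Tue: 8:54 AM–3:39 PM = 6 h 45 min; less 30 min break → 6 h 15 min
Wed: 6:44 AM–4:00 PM = 9 h 16 min; less 30 min break → 8 h 46 min
Thu: 5:10 AM–12:38 PM = 7 h 28 min; less 30 min break → 6 h 58 min
Fri: 9:44 AM–4:14 PM = 6 h 30 min; less 30 min break → 6 h 0 min
Sat: 5:05 AM–9:07 AM = 4 h 2 min; less 30 min break → 3 h 32 min
Total worked: 31 h 31 min = 31.52 h.
Threshold 44 h → overtime 0 h 0 min, regular 31 h 31 min.

Regular 31.52 hours, overtime 0.00 hours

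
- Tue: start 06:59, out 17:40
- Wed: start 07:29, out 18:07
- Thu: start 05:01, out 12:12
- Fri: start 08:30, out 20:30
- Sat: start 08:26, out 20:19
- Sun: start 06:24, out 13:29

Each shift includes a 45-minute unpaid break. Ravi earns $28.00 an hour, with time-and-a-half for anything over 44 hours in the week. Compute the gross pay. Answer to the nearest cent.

$1692.60

Tue: 06:59–17:40 = 10 h 41 min; less 45 min break → 9 h 56 min
Wed: 07:29–18:07 = 10 h 38 min; less 45 min break → 9 h 53 min
Thu: 05:01–12:12 = 7 h 11 min; less 45 min break → 6 h 26 min
Fri: 08:30–20:30 = 12 h 0 min; less 45 min break → 11 h 15 min
Sat: 08:26–20:19 = 11 h 53 min; less 45 min break → 11 h 8 min
Sun: 06:24–13:29 = 7 h 5 min; less 45 min break → 6 h 20 min
Total worked: 54 h 58 min = 3298 min.
Regular 44 h 0 min = 2640 min at $28.00/h; overtime 10 h 58 min = 658 min at $42.00/h.
Pay = (2640 × $28.00 + 658 × $42.00) ÷ 60 = $1692.60.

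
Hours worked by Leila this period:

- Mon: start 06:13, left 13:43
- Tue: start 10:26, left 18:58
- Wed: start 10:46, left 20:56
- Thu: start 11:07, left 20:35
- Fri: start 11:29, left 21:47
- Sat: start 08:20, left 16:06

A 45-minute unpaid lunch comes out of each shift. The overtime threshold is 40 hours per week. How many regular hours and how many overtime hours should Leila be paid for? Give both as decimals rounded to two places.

Regular 40.00 hours, overtime 9.23 hours

Mon: 06:13–13:43 = 7 h 30 min; less 45 min break → 6 h 45 min
Tue: 10:26–18:58 = 8 h 32 min; less 45 min break → 7 h 47 min
Wed: 10:46–20:56 = 10 h 10 min; less 45 min break → 9 h 25 min
Thu: 11:07–20:35 = 9 h 28 min; less 45 min break → 8 h 43 min
Fri: 11:29–21:47 = 10 h 18 min; less 45 min break → 9 h 33 min
Sat: 08:20–16:06 = 7 h 46 min; less 45 min break → 7 h 1 min
Total worked: 49 h 14 min = 49.23 h.
Threshold 40 h → overtime 9 h 14 min, regular 40 h 0 min.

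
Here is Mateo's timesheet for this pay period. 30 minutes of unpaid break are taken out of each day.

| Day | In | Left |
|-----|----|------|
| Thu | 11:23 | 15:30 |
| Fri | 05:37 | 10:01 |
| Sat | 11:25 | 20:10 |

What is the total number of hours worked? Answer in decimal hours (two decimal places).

Thu: 11:23–15:30 = 4 h 7 min; less 30 min break → 3 h 37 min
Fri: 05:37–10:01 = 4 h 24 min; less 30 min break → 3 h 54 min
Sat: 11:25–20:10 = 8 h 45 min; less 30 min break → 8 h 15 min
Total: 3 h 37 min + 3 h 54 min + 8 h 15 min = 15 h 46 min.

15.77 hours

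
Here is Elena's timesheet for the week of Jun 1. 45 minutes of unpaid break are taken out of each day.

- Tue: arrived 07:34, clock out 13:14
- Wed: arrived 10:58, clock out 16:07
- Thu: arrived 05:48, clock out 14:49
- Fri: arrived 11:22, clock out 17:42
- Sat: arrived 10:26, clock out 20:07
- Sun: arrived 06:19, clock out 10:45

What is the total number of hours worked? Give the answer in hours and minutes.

35 h 47 min

Tue: 07:34–13:14 = 5 h 40 min; less 45 min break → 4 h 55 min
Wed: 10:58–16:07 = 5 h 9 min; less 45 min break → 4 h 24 min
Thu: 05:48–14:49 = 9 h 1 min; less 45 min break → 8 h 16 min
Fri: 11:22–17:42 = 6 h 20 min; less 45 min break → 5 h 35 min
Sat: 10:26–20:07 = 9 h 41 min; less 45 min break → 8 h 56 min
Sun: 06:19–10:45 = 4 h 26 min; less 45 min break → 3 h 41 min
Total: 4 h 55 min + 4 h 24 min + 8 h 16 min + 5 h 35 min + 8 h 56 min + 3 h 41 min = 35 h 47 min.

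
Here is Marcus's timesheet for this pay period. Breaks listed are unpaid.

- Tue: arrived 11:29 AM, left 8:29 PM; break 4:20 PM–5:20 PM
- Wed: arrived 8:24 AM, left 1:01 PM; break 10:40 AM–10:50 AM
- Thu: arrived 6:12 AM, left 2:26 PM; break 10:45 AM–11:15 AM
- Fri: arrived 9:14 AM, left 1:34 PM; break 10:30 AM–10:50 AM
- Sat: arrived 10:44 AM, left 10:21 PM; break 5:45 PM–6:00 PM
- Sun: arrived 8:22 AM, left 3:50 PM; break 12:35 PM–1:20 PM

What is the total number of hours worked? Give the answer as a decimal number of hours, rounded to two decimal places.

Tue: 11:29 AM–8:29 PM = 9 h 0 min; less 60 min break → 8 h 0 min
Wed: 8:24 AM–1:01 PM = 4 h 37 min; less 10 min break → 4 h 27 min
Thu: 6:12 AM–2:26 PM = 8 h 14 min; less 30 min break → 7 h 44 min
Fri: 9:14 AM–1:34 PM = 4 h 20 min; less 20 min break → 4 h 0 min
Sat: 10:44 AM–10:21 PM = 11 h 37 min; less 15 min break → 11 h 22 min
Sun: 8:22 AM–3:50 PM = 7 h 28 min; less 45 min break → 6 h 43 min
Total: 8 h 0 min + 4 h 27 min + 7 h 44 min + 4 h 0 min + 11 h 22 min + 6 h 43 min = 42 h 16 min.

42.27 hours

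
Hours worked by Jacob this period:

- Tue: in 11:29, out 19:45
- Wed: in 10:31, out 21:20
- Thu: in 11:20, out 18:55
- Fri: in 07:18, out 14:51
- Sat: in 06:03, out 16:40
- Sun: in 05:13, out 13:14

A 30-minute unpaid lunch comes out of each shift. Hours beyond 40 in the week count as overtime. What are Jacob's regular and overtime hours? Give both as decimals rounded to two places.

Tue: 11:29–19:45 = 8 h 16 min; less 30 min break → 7 h 46 min
Wed: 10:31–21:20 = 10 h 49 min; less 30 min break → 10 h 19 min
Thu: 11:20–18:55 = 7 h 35 min; less 30 min break → 7 h 5 min
Fri: 07:18–14:51 = 7 h 33 min; less 30 min break → 7 h 3 min
Sat: 06:03–16:40 = 10 h 37 min; less 30 min break → 10 h 7 min
Sun: 05:13–13:14 = 8 h 1 min; less 30 min break → 7 h 31 min
Total worked: 49 h 51 min = 49.85 h.
Threshold 40 h → overtime 9 h 51 min, regular 40 h 0 min.

Regular 40.00 hours, overtime 9.85 hours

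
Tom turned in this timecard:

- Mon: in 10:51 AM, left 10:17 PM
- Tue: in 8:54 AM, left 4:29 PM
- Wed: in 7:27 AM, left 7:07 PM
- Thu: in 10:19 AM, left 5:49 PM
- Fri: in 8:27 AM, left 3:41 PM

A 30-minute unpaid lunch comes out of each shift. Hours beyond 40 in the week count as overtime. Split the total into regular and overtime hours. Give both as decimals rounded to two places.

Mon: 10:51 AM–10:17 PM = 11 h 26 min; less 30 min break → 10 h 56 min
Tue: 8:54 AM–4:29 PM = 7 h 35 min; less 30 min break → 7 h 5 min
Wed: 7:27 AM–7:07 PM = 11 h 40 min; less 30 min break → 11 h 10 min
Thu: 10:19 AM–5:49 PM = 7 h 30 min; less 30 min break → 7 h 0 min
Fri: 8:27 AM–3:41 PM = 7 h 14 min; less 30 min break → 6 h 44 min
Total worked: 42 h 55 min = 42.92 h.
Threshold 40 h → overtime 2 h 55 min, regular 40 h 0 min.

Regular 40.00 hours, overtime 2.92 hours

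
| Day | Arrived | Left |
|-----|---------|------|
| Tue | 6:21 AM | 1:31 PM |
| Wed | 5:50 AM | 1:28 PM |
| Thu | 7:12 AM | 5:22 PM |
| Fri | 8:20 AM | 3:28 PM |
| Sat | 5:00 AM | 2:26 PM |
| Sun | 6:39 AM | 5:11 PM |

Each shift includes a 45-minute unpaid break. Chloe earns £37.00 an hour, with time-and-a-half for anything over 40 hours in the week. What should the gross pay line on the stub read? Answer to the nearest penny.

Tue: 6:21 AM–1:31 PM = 7 h 10 min; less 45 min break → 6 h 25 min
Wed: 5:50 AM–1:28 PM = 7 h 38 min; less 45 min break → 6 h 53 min
Thu: 7:12 AM–5:22 PM = 10 h 10 min; less 45 min break → 9 h 25 min
Fri: 8:20 AM–3:28 PM = 7 h 8 min; less 45 min break → 6 h 23 min
Sat: 5:00 AM–2:26 PM = 9 h 26 min; less 45 min break → 8 h 41 min
Sun: 6:39 AM–5:11 PM = 10 h 32 min; less 45 min break → 9 h 47 min
Total worked: 47 h 34 min = 2854 min.
Regular 40 h 0 min = 2400 min at £37.00/h; overtime 7 h 34 min = 454 min at £55.50/h.
Pay = (2400 × £37.00 + 454 × £55.50) ÷ 60 = £1899.95.

£1899.95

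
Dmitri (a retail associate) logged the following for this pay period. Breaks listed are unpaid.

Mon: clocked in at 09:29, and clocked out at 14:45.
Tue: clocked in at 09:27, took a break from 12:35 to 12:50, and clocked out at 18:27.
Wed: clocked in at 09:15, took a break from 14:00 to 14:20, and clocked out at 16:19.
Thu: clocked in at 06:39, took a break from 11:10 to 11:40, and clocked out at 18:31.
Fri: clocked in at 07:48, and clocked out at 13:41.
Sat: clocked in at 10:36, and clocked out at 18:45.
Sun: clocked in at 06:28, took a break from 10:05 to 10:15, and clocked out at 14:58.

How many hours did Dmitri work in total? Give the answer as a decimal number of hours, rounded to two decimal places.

54.48 hours

Mon: 09:29–14:45 = 5 h 16 min
Tue: 09:27–18:27 = 9 h 0 min; less 15 min break → 8 h 45 min
Wed: 09:15–16:19 = 7 h 4 min; less 20 min break → 6 h 44 min
Thu: 06:39–18:31 = 11 h 52 min; less 30 min break → 11 h 22 min
Fri: 07:48–13:41 = 5 h 53 min
Sat: 10:36–18:45 = 8 h 9 min
Sun: 06:28–14:58 = 8 h 30 min; less 10 min break → 8 h 20 min
Total: 5 h 16 min + 8 h 45 min + 6 h 44 min + 11 h 22 min + 5 h 53 min + 8 h 9 min + 8 h 20 min = 54 h 29 min.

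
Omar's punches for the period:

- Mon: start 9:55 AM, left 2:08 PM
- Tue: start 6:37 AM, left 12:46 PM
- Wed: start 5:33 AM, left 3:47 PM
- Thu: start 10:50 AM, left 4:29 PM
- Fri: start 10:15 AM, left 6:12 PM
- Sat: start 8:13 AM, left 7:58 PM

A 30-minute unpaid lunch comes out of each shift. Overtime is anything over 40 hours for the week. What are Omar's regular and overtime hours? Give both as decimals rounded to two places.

Regular 40.00 hours, overtime 2.95 hours

Mon: 9:55 AM–2:08 PM = 4 h 13 min; less 30 min break → 3 h 43 min
Tue: 6:37 AM–12:46 PM = 6 h 9 min; less 30 min break → 5 h 39 min
Wed: 5:33 AM–3:47 PM = 10 h 14 min; less 30 min break → 9 h 44 min
Thu: 10:50 AM–4:29 PM = 5 h 39 min; less 30 min break → 5 h 9 min
Fri: 10:15 AM–6:12 PM = 7 h 57 min; less 30 min break → 7 h 27 min
Sat: 8:13 AM–7:58 PM = 11 h 45 min; less 30 min break → 11 h 15 min
Total worked: 42 h 57 min = 42.95 h.
Threshold 40 h → overtime 2 h 57 min, regular 40 h 0 min.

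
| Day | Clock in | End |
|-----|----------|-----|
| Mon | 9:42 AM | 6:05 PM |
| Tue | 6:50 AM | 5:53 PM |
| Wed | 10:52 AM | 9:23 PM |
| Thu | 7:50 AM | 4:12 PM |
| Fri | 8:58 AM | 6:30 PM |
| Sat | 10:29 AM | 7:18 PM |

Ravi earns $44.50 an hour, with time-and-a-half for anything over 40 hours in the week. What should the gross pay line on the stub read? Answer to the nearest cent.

Mon: 9:42 AM–6:05 PM = 8 h 23 min
Tue: 6:50 AM–5:53 PM = 11 h 3 min
Wed: 10:52 AM–9:23 PM = 10 h 31 min
Thu: 7:50 AM–4:12 PM = 8 h 22 min
Fri: 8:58 AM–6:30 PM = 9 h 32 min
Sat: 10:29 AM–7:18 PM = 8 h 49 min
Total worked: 56 h 40 min = 3400 min.
Regular 40 h 0 min = 2400 min at $44.50/h; overtime 16 h 40 min = 1000 min at $66.75/h.
Pay = (2400 × $44.50 + 1000 × $66.75) ÷ 60 = $2892.50.

$2892.50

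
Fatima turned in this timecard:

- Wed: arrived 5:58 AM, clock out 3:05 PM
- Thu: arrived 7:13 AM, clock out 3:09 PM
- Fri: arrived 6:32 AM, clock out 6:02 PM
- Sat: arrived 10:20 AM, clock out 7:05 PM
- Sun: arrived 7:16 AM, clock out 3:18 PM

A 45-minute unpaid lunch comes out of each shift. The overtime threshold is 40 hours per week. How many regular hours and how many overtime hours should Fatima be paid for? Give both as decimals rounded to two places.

Regular 40.00 hours, overtime 1.58 hours

Wed: 5:58 AM–3:05 PM = 9 h 7 min; less 45 min break → 8 h 22 min
Thu: 7:13 AM–3:09 PM = 7 h 56 min; less 45 min break → 7 h 11 min
Fri: 6:32 AM–6:02 PM = 11 h 30 min; less 45 min break → 10 h 45 min
Sat: 10:20 AM–7:05 PM = 8 h 45 min; less 45 min break → 8 h 0 min
Sun: 7:16 AM–3:18 PM = 8 h 2 min; less 45 min break → 7 h 17 min
Total worked: 41 h 35 min = 41.58 h.
Threshold 40 h → overtime 1 h 35 min, regular 40 h 0 min.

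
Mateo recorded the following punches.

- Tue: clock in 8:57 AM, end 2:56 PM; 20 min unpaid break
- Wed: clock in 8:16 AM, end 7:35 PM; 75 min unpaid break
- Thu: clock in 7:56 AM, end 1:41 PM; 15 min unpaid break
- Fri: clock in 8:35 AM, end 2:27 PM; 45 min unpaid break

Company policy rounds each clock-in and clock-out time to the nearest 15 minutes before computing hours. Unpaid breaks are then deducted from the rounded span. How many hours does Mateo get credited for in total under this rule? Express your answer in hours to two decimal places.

26.42 hours

Tue: in 8:57 AM→9:00 AM, out 2:56 PM→3:00 PM; 6 h 0 min − 20 min = 5 h 40 min
Wed: in 8:16 AM→8:15 AM, out 7:35 PM→7:30 PM; 11 h 15 min − 75 min = 10 h 0 min
Thu: in 7:56 AM→8:00 AM, out 1:41 PM→1:45 PM; 5 h 45 min − 15 min = 5 h 30 min
Fri: in 8:35 AM→8:30 AM, out 2:27 PM→2:30 PM; 6 h 0 min − 45 min = 5 h 15 min
Total credited: 26 h 25 min.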